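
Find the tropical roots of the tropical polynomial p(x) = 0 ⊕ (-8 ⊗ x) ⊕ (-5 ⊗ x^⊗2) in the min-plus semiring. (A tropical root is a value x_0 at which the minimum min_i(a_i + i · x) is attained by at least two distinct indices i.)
Roots: {-3, 8}

Each tropical root is a break point of the lower envelope of the lines y = a_i + i · x (there are 3 lines, with slopes 0, 1, ..., 2). Only the lines that attain the minimum somewhere contribute to roots; other lines are dominated. Here the surviving (envelope) indices are i = 2, i = 1, i = 0.
Intersections between consecutive envelope lines give the roots: for adjacent envelope indices i < j the intersection is x = (a_i − a_j) / (j − i). Reading off the sorted break points: {-3, 8}.
Verification: at each break x_0, at least two indices attain the minimum of min_i(a_i + i · x_0).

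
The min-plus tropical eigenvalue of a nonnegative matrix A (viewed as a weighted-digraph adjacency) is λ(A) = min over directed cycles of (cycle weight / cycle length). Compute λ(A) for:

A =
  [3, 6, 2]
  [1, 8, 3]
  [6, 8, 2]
λ(A) = 2

Enumerate directed cycles and compute their means (weight / length). Sample:
  cycle 0 → 0: weight = 3, length = 1, mean = 3/1 ≈ 3.000
  cycle 1 → 1: weight = 8, length = 1, mean = 8/1 ≈ 8.000
  cycle 2 → 2: weight = 2, length = 1, mean = 2/1 ≈ 2.000
  cycle 0 → 1 → 0: weight = 7, length = 2, mean = 7/2 ≈ 3.500
  cycle 0 → 2 → 0: weight = 8, length = 2, mean = 8/2 ≈ 4.000
  cycle 1 → 0 → 1: weight = 7, length = 2, mean = 7/2 ≈ 3.500
Minimum mean = 2.000, attained e.g. along the cycle 2 → 2 with weight 2 and length 1. So λ(A) = 2/1 = 2.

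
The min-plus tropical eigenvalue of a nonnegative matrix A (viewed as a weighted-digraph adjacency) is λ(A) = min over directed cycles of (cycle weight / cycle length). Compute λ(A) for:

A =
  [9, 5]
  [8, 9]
λ(A) = 13/2

Enumerate directed cycles and compute their means (weight / length). Sample:
  cycle 0 → 0: weight = 9, length = 1, mean = 9/1 ≈ 9.000
  cycle 1 → 1: weight = 9, length = 1, mean = 9/1 ≈ 9.000
  cycle 0 → 1 → 0: weight = 13, length = 2, mean = 13/2 ≈ 6.500
  cycle 1 → 0 → 1: weight = 13, length = 2, mean = 13/2 ≈ 6.500
Minimum mean = 6.500, attained e.g. along the cycle 0 → 1 → 0 with weight 13 and length 2. So λ(A) = 13/2 = 13/2.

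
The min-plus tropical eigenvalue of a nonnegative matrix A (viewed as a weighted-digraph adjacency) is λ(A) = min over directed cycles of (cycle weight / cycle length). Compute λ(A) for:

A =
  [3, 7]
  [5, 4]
λ(A) = 3

Enumerate directed cycles and compute their means (weight / length). Sample:
  cycle 0 → 0: weight = 3, length = 1, mean = 3/1 ≈ 3.000
  cycle 1 → 1: weight = 4, length = 1, mean = 4/1 ≈ 4.000
  cycle 0 → 1 → 0: weight = 12, length = 2, mean = 12/2 ≈ 6.000
  cycle 1 → 0 → 1: weight = 12, length = 2, mean = 12/2 ≈ 6.000
Minimum mean = 3.000, attained e.g. along the cycle 0 → 0 with weight 3 and length 1. So λ(A) = 3/1 = 3.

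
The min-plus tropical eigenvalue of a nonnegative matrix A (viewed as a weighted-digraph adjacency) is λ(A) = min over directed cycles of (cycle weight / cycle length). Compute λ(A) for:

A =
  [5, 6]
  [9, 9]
λ(A) = 5

Enumerate directed cycles and compute their means (weight / length). Sample:
  cycle 0 → 0: weight = 5, length = 1, mean = 5/1 ≈ 5.000
  cycle 1 → 1: weight = 9, length = 1, mean = 9/1 ≈ 9.000
  cycle 0 → 1 → 0: weight = 15, length = 2, mean = 15/2 ≈ 7.500
  cycle 1 → 0 → 1: weight = 15, length = 2, mean = 15/2 ≈ 7.500
Minimum mean = 5.000, attained e.g. along the cycle 0 → 0 with weight 5 and length 1. So λ(A) = 5/1 = 5.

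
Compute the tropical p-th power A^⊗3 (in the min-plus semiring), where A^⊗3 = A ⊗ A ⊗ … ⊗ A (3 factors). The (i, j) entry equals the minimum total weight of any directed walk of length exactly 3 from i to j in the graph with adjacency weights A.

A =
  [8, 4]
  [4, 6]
A^⊗3 =
  [14, 12]
  [12, 14]

Each entry (A^⊗3)_ij equals the minimum over all length-3 walks i = v_0 → v_1 → … → v_3 = j of Σ_t A[v_t][v_{t+1}]. For example, for (i, j) = (0, 1) we minimise over 4 possible intermediate vertex sequences; the minimum is 12, attained along the walk 0 → 1 → 0 → 1.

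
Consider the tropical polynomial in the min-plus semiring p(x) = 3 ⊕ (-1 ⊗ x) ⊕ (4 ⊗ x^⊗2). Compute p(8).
p(8) = 3

A tropical monomial a ⊗ x^⊗i evaluates to a + i · x. Evaluating each term at x = 8:
  Term 0 contributes 3 + 0 · 8 = 3
  Term 1 contributes -1 + 1 · 8 = 7
  Term 2 contributes 4 + 2 · 8 = 20
p(8) = ⊕ of these = min[3, 7, 20] = 3.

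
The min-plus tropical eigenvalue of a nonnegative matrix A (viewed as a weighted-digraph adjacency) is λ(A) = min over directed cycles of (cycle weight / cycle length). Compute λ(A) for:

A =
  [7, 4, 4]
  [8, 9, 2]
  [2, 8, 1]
λ(A) = 1

Enumerate directed cycles and compute their means (weight / length). Sample:
  cycle 0 → 0: weight = 7, length = 1, mean = 7/1 ≈ 7.000
  cycle 1 → 1: weight = 9, length = 1, mean = 9/1 ≈ 9.000
  cycle 2 → 2: weight = 1, length = 1, mean = 1/1 ≈ 1.000
  cycle 0 → 1 → 0: weight = 12, length = 2, mean = 12/2 ≈ 6.000
  cycle 0 → 2 → 0: weight = 6, length = 2, mean = 6/2 ≈ 3.000
  cycle 1 → 0 → 1: weight = 12, length = 2, mean = 12/2 ≈ 6.000
Minimum mean = 1.000, attained e.g. along the cycle 2 → 2 with weight 1 and length 1. So λ(A) = 1/1 = 1.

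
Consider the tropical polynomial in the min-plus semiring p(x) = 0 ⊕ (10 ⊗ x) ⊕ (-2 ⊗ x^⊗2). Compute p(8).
p(8) = 0

A tropical monomial a ⊗ x^⊗i evaluates to a + i · x. Evaluating each term at x = 8:
  Term 0 contributes 0 + 0 · 8 = 0
  Term 1 contributes 10 + 1 · 8 = 18
  Term 2 contributes -2 + 2 · 8 = 14
p(8) = ⊕ of these = min[0, 18, 14] = 0.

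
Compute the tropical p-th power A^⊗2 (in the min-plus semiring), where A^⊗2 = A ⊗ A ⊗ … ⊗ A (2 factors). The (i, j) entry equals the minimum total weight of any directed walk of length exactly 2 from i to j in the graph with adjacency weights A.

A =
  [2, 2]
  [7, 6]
A^⊗2 =
  [4, 4]
  [9, 9]

Each entry (A^⊗2)_ij equals the minimum over all length-2 walks i = v_0 → v_1 → … → v_2 = j of Σ_t A[v_t][v_{t+1}]. For example, for (i, j) = (0, 1) we minimise over 2 possible intermediate vertex sequences; the minimum is 4, attained along the walk 0 → 0 → 1.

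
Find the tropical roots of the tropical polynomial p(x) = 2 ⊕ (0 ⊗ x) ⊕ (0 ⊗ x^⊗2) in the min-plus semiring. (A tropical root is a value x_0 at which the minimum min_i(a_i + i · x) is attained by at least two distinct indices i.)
Roots: {0, 2}

Each tropical root is a break point of the lower envelope of the lines y = a_i + i · x (there are 3 lines, with slopes 0, 1, ..., 2). Only the lines that attain the minimum somewhere contribute to roots; other lines are dominated. Here the surviving (envelope) indices are i = 2, i = 1, i = 0.
Intersections between consecutive envelope lines give the roots: for adjacent envelope indices i < j the intersection is x = (a_i − a_j) / (j − i). Reading off the sorted break points: {0, 2}.
Verification: at each break x_0, at least two indices attain the minimum of min_i(a_i + i · x_0).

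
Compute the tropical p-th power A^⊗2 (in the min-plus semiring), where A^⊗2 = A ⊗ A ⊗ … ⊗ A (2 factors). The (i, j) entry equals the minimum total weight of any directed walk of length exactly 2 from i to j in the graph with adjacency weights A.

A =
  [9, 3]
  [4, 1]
A^⊗2 =
  [7, 4]
  [5, 2]

Each entry (A^⊗2)_ij equals the minimum over all length-2 walks i = v_0 → v_1 → … → v_2 = j of Σ_t A[v_t][v_{t+1}]. For example, for (i, j) = (0, 1) we minimise over 2 possible intermediate vertex sequences; the minimum is 4, attained along the walk 0 → 1 → 1.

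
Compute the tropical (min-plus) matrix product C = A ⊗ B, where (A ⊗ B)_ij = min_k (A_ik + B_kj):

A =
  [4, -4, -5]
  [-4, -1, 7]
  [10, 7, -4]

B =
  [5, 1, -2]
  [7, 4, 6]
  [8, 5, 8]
A ⊗ B =
  [3, 0, 2]
  [1, -3, -6]
  [4, 1, 4]

Apply the min-plus product entry-by-entry:
  C[0][0] = min over k of (A[0][0] + B[0][0] = 4 + 5 = 9, A[0][1] + B[1][0] = -4 + 7 = 3, A[0][2] + B[2][0] = -5 + 8 = 3) = 3 (attained at k = 1)
  C[0][1] = min over k of (A[0][0] + B[0][1] = 4 + 1 = 5, A[0][1] + B[1][1] = -4 + 4 = 0, A[0][2] + B[2][1] = -5 + 5 = 0) = 0 (attained at k = 1)
  C[0][2] = min over k of (A[0][0] + B[0][2] = 4 + -2 = 2, A[0][1] + B[1][2] = -4 + 6 = 2, A[0][2] + B[2][2] = -5 + 8 = 3) = 2 (attained at k = 0)
  C[1][0] = min over k of (A[1][0] + B[0][0] = -4 + 5 = 1, A[1][1] + B[1][0] = -1 + 7 = 6, A[1][2] + B[2][0] = 7 + 8 = 15) = 1 (attained at k = 0)
  C[1][1] = min over k of (A[1][0] + B[0][1] = -4 + 1 = -3, A[1][1] + B[1][1] = -1 + 4 = 3, A[1][2] + B[2][1] = 7 + 5 = 12) = -3 (attained at k = 0)
  C[1][2] = min over k of (A[1][0] + B[0][2] = -4 + -2 = -6, A[1][1] + B[1][2] = -1 + 6 = 5, A[1][2] + B[2][2] = 7 + 8 = 15) = -6 (attained at k = 0)
  C[2][0] = min over k of (A[2][0] + B[0][0] = 10 + 5 = 15, A[2][1] + B[1][0] = 7 + 7 = 14, A[2][2] + B[2][0] = -4 + 8 = 4) = 4 (attained at k = 2)
  C[2][1] = min over k of (A[2][0] + B[0][1] = 10 + 1 = 11, A[2][1] + B[1][1] = 7 + 4 = 11, A[2][2] + B[2][1] = -4 + 5 = 1) = 1 (attained at k = 2)
  C[2][2] = min over k of (A[2][0] + B[0][2] = 10 + -2 = 8, A[2][1] + B[1][2] = 7 + 6 = 13, A[2][2] + B[2][2] = -4 + 8 = 4) = 4 (attained at k = 2)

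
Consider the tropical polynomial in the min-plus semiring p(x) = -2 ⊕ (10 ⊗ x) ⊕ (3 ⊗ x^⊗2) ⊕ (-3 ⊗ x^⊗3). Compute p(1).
p(1) = -2

A tropical monomial a ⊗ x^⊗i evaluates to a + i · x. Evaluating each term at x = 1:
  Term 0 contributes -2 + 0 · 1 = -2
  Term 1 contributes 10 + 1 · 1 = 11
  Term 2 contributes 3 + 2 · 1 = 5
  Term 3 contributes -3 + 3 · 1 = 0
p(1) = ⊕ of these = min[-2, 11, 5, 0] = -2.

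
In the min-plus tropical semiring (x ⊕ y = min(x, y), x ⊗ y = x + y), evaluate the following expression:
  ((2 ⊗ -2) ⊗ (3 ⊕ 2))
((2 ⊗ -2) ⊗ (3 ⊕ 2)) = 2

Expand innermost to outermost. Recall ⊕ takes the minimum of its arguments and ⊗ takes their sum. Working out the expression ((2 ⊗ -2) ⊗ (3 ⊕ 2)) gives 2.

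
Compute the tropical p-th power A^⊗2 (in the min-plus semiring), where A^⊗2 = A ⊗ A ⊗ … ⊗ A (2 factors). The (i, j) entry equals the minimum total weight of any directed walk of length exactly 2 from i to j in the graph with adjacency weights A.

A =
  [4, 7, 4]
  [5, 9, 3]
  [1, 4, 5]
A^⊗2 =
  [5, 8, 8]
  [4, 7, 8]
  [5, 8, 5]

Each entry (A^⊗2)_ij equals the minimum over all length-2 walks i = v_0 → v_1 → … → v_2 = j of Σ_t A[v_t][v_{t+1}]. For example, for (i, j) = (0, 2) we minimise over 3 possible intermediate vertex sequences; the minimum is 8, attained along the walk 0 → 0 → 2.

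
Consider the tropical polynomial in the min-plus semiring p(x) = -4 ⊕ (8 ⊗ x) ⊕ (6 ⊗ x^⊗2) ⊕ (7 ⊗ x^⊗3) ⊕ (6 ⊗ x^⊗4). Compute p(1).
p(1) = -4

A tropical monomial a ⊗ x^⊗i evaluates to a + i · x. Evaluating each term at x = 1:
  Term 0 contributes -4 + 0 · 1 = -4
  Term 1 contributes 8 + 1 · 1 = 9
  Term 2 contributes 6 + 2 · 1 = 8
  Term 3 contributes 7 + 3 · 1 = 10
  Term 4 contributes 6 + 4 · 1 = 10
p(1) = ⊕ of these = min[-4, 9, 8, 10, 10] = -4.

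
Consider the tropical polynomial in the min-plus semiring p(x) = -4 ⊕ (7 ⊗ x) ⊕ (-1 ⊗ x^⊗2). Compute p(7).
p(7) = -4

A tropical monomial a ⊗ x^⊗i evaluates to a + i · x. Evaluating each term at x = 7:
  Term 0 contributes -4 + 0 · 7 = -4
  Term 1 contributes 7 + 1 · 7 = 14
  Term 2 contributes -1 + 2 · 7 = 13
p(7) = ⊕ of these = min[-4, 14, 13] = -4.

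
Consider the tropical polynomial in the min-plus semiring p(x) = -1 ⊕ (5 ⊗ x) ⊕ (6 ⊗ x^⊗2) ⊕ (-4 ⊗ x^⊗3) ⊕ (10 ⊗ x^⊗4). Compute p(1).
p(1) = -1

A tropical monomial a ⊗ x^⊗i evaluates to a + i · x. Evaluating each term at x = 1:
  Term 0 contributes -1 + 0 · 1 = -1
  Term 1 contributes 5 + 1 · 1 = 6
  Term 2 contributes 6 + 2 · 1 = 8
  Term 3 contributes -4 + 3 · 1 = -1
  Term 4 contributes 10 + 4 · 1 = 14
p(1) = ⊕ of these = min[-1, 6, 8, -1, 14] = -1.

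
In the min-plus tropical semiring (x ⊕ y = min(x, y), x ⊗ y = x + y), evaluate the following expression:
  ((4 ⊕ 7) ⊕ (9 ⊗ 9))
((4 ⊕ 7) ⊕ (9 ⊗ 9)) = 4

Expand innermost to outermost. Recall ⊕ takes the minimum of its arguments and ⊗ takes their sum. Working out the expression ((4 ⊕ 7) ⊕ (9 ⊗ 9)) gives 4.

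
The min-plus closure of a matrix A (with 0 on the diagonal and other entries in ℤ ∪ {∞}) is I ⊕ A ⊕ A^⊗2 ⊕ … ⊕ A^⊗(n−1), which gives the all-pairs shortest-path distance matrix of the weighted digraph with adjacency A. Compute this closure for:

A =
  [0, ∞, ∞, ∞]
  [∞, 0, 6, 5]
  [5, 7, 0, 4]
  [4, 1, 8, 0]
Closure =
  [0, ∞, ∞, ∞]
  [9, 0, 6, 5]
  [5, 5, 0, 4]
  [4, 1, 7, 0]

This is the Floyd-Warshall all-pairs shortest-path computation. For each intermediate vertex k = 0, 1, …, 3, update dist[i][j] ← min(dist[i][j], dist[i][k] + dist[k][j]). The final matrix gives, for each (i, j), the minimum total weight of any directed path from i to j (possibly empty when i = j).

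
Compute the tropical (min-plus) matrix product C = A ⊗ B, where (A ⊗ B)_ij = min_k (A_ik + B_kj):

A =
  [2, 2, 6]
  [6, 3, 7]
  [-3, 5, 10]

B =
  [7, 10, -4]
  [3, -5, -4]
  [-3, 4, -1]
A ⊗ B =
  [3, -3, -2]
  [4, -2, -1]
  [4, 0, -7]

Apply the min-plus product entry-by-entry:
  C[0][0] = min over k of (A[0][0] + B[0][0] = 2 + 7 = 9, A[0][1] + B[1][0] = 2 + 3 = 5, A[0][2] + B[2][0] = 6 + -3 = 3) = 3 (attained at k = 2)
  C[0][1] = min over k of (A[0][0] + B[0][1] = 2 + 10 = 12, A[0][1] + B[1][1] = 2 + -5 = -3, A[0][2] + B[2][1] = 6 + 4 = 10) = -3 (attained at k = 1)
  C[0][2] = min over k of (A[0][0] + B[0][2] = 2 + -4 = -2, A[0][1] + B[1][2] = 2 + -4 = -2, A[0][2] + B[2][2] = 6 + -1 = 5) = -2 (attained at k = 0)
  C[1][0] = min over k of (A[1][0] + B[0][0] = 6 + 7 = 13, A[1][1] + B[1][0] = 3 + 3 = 6, A[1][2] + B[2][0] = 7 + -3 = 4) = 4 (attained at k = 2)
  C[1][1] = min over k of (A[1][0] + B[0][1] = 6 + 10 = 16, A[1][1] + B[1][1] = 3 + -5 = -2, A[1][2] + B[2][1] = 7 + 4 = 11) = -2 (attained at k = 1)
  C[1][2] = min over k of (A[1][0] + B[0][2] = 6 + -4 = 2, A[1][1] + B[1][2] = 3 + -4 = -1, A[1][2] + B[2][2] = 7 + -1 = 6) = -1 (attained at k = 1)
  C[2][0] = min over k of (A[2][0] + B[0][0] = -3 + 7 = 4, A[2][1] + B[1][0] = 5 + 3 = 8, A[2][2] + B[2][0] = 10 + -3 = 7) = 4 (attained at k = 0)
  C[2][1] = min over k of (A[2][0] + B[0][1] = -3 + 10 = 7, A[2][1] + B[1][1] = 5 + -5 = 0, A[2][2] + B[2][1] = 10 + 4 = 14) = 0 (attained at k = 1)
  C[2][2] = min over k of (A[2][0] + B[0][2] = -3 + -4 = -7, A[2][1] + B[1][2] = 5 + -4 = 1, A[2][2] + B[2][2] = 10 + -1 = 9) = -7 (attained at k = 0)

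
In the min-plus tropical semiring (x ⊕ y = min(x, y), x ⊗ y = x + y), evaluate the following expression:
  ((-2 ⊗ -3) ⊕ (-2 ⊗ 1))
((-2 ⊗ -3) ⊕ (-2 ⊗ 1)) = -5

Expand innermost to outermost. Recall ⊕ takes the minimum of its arguments and ⊗ takes their sum. Working out the expression ((-2 ⊗ -3) ⊕ (-2 ⊗ 1)) gives -5.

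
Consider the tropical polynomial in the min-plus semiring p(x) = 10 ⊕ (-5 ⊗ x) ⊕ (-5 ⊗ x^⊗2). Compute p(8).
p(8) = 3

A tropical monomial a ⊗ x^⊗i evaluates to a + i · x. Evaluating each term at x = 8:
  Term 0 contributes 10 + 0 · 8 = 10
  Term 1 contributes -5 + 1 · 8 = 3
  Term 2 contributes -5 + 2 · 8 = 11
p(8) = ⊕ of these = min[10, 3, 11] = 3.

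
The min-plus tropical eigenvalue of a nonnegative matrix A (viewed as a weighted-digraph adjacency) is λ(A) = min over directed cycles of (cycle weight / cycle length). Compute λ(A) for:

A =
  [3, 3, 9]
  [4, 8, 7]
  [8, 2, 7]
λ(A) = 3

Enumerate directed cycles and compute their means (weight / length). Sample:
  cycle 0 → 0: weight = 3, length = 1, mean = 3/1 ≈ 3.000
  cycle 1 → 1: weight = 8, length = 1, mean = 8/1 ≈ 8.000
  cycle 2 → 2: weight = 7, length = 1, mean = 7/1 ≈ 7.000
  cycle 0 → 1 → 0: weight = 7, length = 2, mean = 7/2 ≈ 3.500
  cycle 0 → 2 → 0: weight = 17, length = 2, mean = 17/2 ≈ 8.500
  cycle 1 → 0 → 1: weight = 7, length = 2, mean = 7/2 ≈ 3.500
Minimum mean = 3.000, attained e.g. along the cycle 0 → 0 with weight 3 and length 1. So λ(A) = 3/1 = 3.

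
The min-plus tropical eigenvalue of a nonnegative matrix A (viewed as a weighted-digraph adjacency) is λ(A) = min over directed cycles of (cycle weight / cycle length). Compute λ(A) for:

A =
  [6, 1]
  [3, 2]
λ(A) = 2

Enumerate directed cycles and compute their means (weight / length). Sample:
  cycle 0 → 0: weight = 6, length = 1, mean = 6/1 ≈ 6.000
  cycle 1 → 1: weight = 2, length = 1, mean = 2/1 ≈ 2.000
  cycle 0 → 1 → 0: weight = 4, length = 2, mean = 4/2 ≈ 2.000
  cycle 1 → 0 → 1: weight = 4, length = 2, mean = 4/2 ≈ 2.000
Minimum mean = 2.000, attained e.g. along the cycle 1 → 1 with weight 2 and length 1. So λ(A) = 2/1 = 2.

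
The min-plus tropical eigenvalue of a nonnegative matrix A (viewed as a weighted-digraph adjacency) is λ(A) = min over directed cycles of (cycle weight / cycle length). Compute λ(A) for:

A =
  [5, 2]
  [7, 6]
λ(A) = 9/2

Enumerate directed cycles and compute their means (weight / length). Sample:
  cycle 0 → 0: weight = 5, length = 1, mean = 5/1 ≈ 5.000
  cycle 1 → 1: weight = 6, length = 1, mean = 6/1 ≈ 6.000
  cycle 0 → 1 → 0: weight = 9, length = 2, mean = 9/2 ≈ 4.500
  cycle 1 → 0 → 1: weight = 9, length = 2, mean = 9/2 ≈ 4.500
Minimum mean = 4.500, attained e.g. along the cycle 0 → 1 → 0 with weight 9 and length 2. So λ(A) = 9/2 = 9/2.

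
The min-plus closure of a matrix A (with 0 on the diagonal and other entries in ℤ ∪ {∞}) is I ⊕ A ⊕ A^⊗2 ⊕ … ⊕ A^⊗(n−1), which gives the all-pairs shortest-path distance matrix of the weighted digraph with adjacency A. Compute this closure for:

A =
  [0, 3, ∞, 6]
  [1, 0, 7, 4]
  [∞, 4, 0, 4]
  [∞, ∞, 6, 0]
Closure =
  [0, 3, 10, 6]
  [1, 0, 7, 4]
  [5, 4, 0, 4]
  [11, 10, 6, 0]

This is the Floyd-Warshall all-pairs shortest-path computation. For each intermediate vertex k = 0, 1, …, 3, update dist[i][j] ← min(dist[i][j], dist[i][k] + dist[k][j]). The final matrix gives, for each (i, j), the minimum total weight of any directed path from i to j (possibly empty when i = j).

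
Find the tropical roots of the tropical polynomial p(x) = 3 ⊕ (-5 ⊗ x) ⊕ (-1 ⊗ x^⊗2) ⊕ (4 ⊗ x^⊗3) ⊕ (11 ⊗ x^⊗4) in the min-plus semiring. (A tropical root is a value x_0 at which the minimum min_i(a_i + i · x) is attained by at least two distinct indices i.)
Roots: {-7, -5, -4, 8}

Each tropical root is a break point of the lower envelope of the lines y = a_i + i · x (there are 5 lines, with slopes 0, 1, ..., 4). Only the lines that attain the minimum somewhere contribute to roots; other lines are dominated. Here the surviving (envelope) indices are i = 4, i = 3, i = 2, i = 1, i = 0.
Intersections between consecutive envelope lines give the roots: for adjacent envelope indices i < j the intersection is x = (a_i − a_j) / (j − i). Reading off the sorted break points: {-7, -5, -4, 8}.
Verification: at each break x_0, at least two indices attain the minimum of min_i(a_i + i · x_0).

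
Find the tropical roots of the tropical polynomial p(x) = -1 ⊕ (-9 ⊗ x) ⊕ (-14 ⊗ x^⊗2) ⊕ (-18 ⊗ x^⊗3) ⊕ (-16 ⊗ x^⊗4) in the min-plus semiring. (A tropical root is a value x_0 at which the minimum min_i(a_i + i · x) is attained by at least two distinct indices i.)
Roots: {-2, 4, 5, 8}

Each tropical root is a break point of the lower envelope of the lines y = a_i + i · x (there are 5 lines, with slopes 0, 1, ..., 4). Only the lines that attain the minimum somewhere contribute to roots; other lines are dominated. Here the surviving (envelope) indices are i = 4, i = 3, i = 2, i = 1, i = 0.
Intersections between consecutive envelope lines give the roots: for adjacent envelope indices i < j the intersection is x = (a_i − a_j) / (j − i). Reading off the sorted break points: {-2, 4, 5, 8}.
Verification: at each break x_0, at least two indices attain the minimum of min_i(a_i + i · x_0).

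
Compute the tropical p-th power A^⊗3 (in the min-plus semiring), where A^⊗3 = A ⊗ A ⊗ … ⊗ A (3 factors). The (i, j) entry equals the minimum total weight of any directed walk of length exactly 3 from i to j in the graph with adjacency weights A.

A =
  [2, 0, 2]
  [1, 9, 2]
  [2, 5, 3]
A^⊗3 =
  [3, 1, 3]
  [2, 3, 3]
  [3, 4, 4]

Each entry (A^⊗3)_ij equals the minimum over all length-3 walks i = v_0 → v_1 → … → v_3 = j of Σ_t A[v_t][v_{t+1}]. For example, for (i, j) = (0, 2) we minimise over 9 possible intermediate vertex sequences; the minimum is 3, attained along the walk 0 → 1 → 0 → 2.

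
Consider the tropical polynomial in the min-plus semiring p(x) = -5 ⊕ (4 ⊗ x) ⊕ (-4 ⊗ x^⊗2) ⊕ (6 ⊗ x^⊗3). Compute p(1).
p(1) = -5

A tropical monomial a ⊗ x^⊗i evaluates to a + i · x. Evaluating each term at x = 1:
  Term 0 contributes -5 + 0 · 1 = -5
  Term 1 contributes 4 + 1 · 1 = 5
  Term 2 contributes -4 + 2 · 1 = -2
  Term 3 contributes 6 + 3 · 1 = 9
p(1) = ⊕ of these = min[-5, 5, -2, 9] = -5.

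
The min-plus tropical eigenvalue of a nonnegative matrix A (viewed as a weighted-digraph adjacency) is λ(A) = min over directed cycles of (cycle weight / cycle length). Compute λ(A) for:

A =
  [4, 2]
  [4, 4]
λ(A) = 3

Enumerate directed cycles and compute their means (weight / length). Sample:
  cycle 0 → 0: weight = 4, length = 1, mean = 4/1 ≈ 4.000
  cycle 1 → 1: weight = 4, length = 1, mean = 4/1 ≈ 4.000
  cycle 0 → 1 → 0: weight = 6, length = 2, mean = 6/2 ≈ 3.000
  cycle 1 → 0 → 1: weight = 6, length = 2, mean = 6/2 ≈ 3.000
Minimum mean = 3.000, attained e.g. along the cycle 0 → 1 → 0 with weight 6 and length 2. So λ(A) = 6/2 = 3.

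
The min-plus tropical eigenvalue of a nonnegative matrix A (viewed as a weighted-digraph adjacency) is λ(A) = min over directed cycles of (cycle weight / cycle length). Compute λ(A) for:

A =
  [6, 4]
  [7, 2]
λ(A) = 2

Enumerate directed cycles and compute their means (weight / length). Sample:
  cycle 0 → 0: weight = 6, length = 1, mean = 6/1 ≈ 6.000
  cycle 1 → 1: weight = 2, length = 1, mean = 2/1 ≈ 2.000
  cycle 0 → 1 → 0: weight = 11, length = 2, mean = 11/2 ≈ 5.500
  cycle 1 → 0 → 1: weight = 11, length = 2, mean = 11/2 ≈ 5.500
Minimum mean = 2.000, attained e.g. along the cycle 1 → 1 with weight 2 and length 1. So λ(A) = 2/1 = 2.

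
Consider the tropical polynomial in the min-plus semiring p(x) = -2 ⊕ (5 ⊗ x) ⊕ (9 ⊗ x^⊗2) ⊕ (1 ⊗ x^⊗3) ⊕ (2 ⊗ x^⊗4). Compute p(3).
p(3) = -2

A tropical monomial a ⊗ x^⊗i evaluates to a + i · x. Evaluating each term at x = 3:
  Term 0 contributes -2 + 0 · 3 = -2
  Term 1 contributes 5 + 1 · 3 = 8
  Term 2 contributes 9 + 2 · 3 = 15
  Term 3 contributes 1 + 3 · 3 = 10
  Term 4 contributes 2 + 4 · 3 = 14
p(3) = ⊕ of these = min[-2, 8, 15, 10, 14] = -2.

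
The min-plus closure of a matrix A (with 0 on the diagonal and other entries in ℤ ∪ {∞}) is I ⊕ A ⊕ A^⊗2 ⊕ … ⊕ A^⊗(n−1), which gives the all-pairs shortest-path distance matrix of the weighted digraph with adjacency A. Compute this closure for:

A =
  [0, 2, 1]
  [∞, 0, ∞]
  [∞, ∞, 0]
Closure =
  [0, 2, 1]
  [∞, 0, ∞]
  [∞, ∞, 0]

This is the Floyd-Warshall all-pairs shortest-path computation. For each intermediate vertex k = 0, 1, …, 2, update dist[i][j] ← min(dist[i][j], dist[i][k] + dist[k][j]). The final matrix gives, for each (i, j), the minimum total weight of any directed path from i to j (possibly empty when i = j).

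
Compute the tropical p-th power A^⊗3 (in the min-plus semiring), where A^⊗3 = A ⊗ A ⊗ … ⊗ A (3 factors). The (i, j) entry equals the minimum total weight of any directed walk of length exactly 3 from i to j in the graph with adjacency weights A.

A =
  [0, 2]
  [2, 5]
A^⊗3 =
  [0, 2]
  [2, 4]

Each entry (A^⊗3)_ij equals the minimum over all length-3 walks i = v_0 → v_1 → … → v_3 = j of Σ_t A[v_t][v_{t+1}]. For example, for (i, j) = (0, 1) we minimise over 4 possible intermediate vertex sequences; the minimum is 2, attained along the walk 0 → 0 → 0 → 1.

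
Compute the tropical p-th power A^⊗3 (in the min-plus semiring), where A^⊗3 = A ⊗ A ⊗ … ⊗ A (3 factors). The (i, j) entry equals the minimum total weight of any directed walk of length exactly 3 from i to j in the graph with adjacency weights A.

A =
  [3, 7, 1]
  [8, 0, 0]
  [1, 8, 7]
A^⊗3 =
  [5, 7, 3]
  [1, 0, 0]
  [3, 8, 5]

Each entry (A^⊗3)_ij equals the minimum over all length-3 walks i = v_0 → v_1 → … → v_3 = j of Σ_t A[v_t][v_{t+1}]. For example, for (i, j) = (0, 2) we minimise over 9 possible intermediate vertex sequences; the minimum is 3, attained along the walk 0 → 2 → 0 → 2.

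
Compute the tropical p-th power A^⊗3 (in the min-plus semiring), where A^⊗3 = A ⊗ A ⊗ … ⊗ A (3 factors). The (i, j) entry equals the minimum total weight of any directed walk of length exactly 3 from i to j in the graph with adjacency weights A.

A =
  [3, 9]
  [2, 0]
A^⊗3 =
  [9, 9]
  [2, 0]

Each entry (A^⊗3)_ij equals the minimum over all length-3 walks i = v_0 → v_1 → … → v_3 = j of Σ_t A[v_t][v_{t+1}]. For example, for (i, j) = (0, 1) we minimise over 4 possible intermediate vertex sequences; the minimum is 9, attained along the walk 0 → 1 → 1 → 1.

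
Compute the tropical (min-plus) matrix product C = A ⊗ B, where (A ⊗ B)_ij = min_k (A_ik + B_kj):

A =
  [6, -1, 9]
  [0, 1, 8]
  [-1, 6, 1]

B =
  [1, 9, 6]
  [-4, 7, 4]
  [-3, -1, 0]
A ⊗ B =
  [-5, 6, 3]
  [-3, 7, 5]
  [-2, 0, 1]

Apply the min-plus product entry-by-entry:
  C[0][0] = min over k of (A[0][0] + B[0][0] = 6 + 1 = 7, A[0][1] + B[1][0] = -1 + -4 = -5, A[0][2] + B[2][0] = 9 + -3 = 6) = -5 (attained at k = 1)
  C[0][1] = min over k of (A[0][0] + B[0][1] = 6 + 9 = 15, A[0][1] + B[1][1] = -1 + 7 = 6, A[0][2] + B[2][1] = 9 + -1 = 8) = 6 (attained at k = 1)
  C[0][2] = min over k of (A[0][0] + B[0][2] = 6 + 6 = 12, A[0][1] + B[1][2] = -1 + 4 = 3, A[0][2] + B[2][2] = 9 + 0 = 9) = 3 (attained at k = 1)
  C[1][0] = min over k of (A[1][0] + B[0][0] = 0 + 1 = 1, A[1][1] + B[1][0] = 1 + -4 = -3, A[1][2] + B[2][0] = 8 + -3 = 5) = -3 (attained at k = 1)
  C[1][1] = min over k of (A[1][0] + B[0][1] = 0 + 9 = 9, A[1][1] + B[1][1] = 1 + 7 = 8, A[1][2] + B[2][1] = 8 + -1 = 7) = 7 (attained at k = 2)
  C[1][2] = min over k of (A[1][0] + B[0][2] = 0 + 6 = 6, A[1][1] + B[1][2] = 1 + 4 = 5, A[1][2] + B[2][2] = 8 + 0 = 8) = 5 (attained at k = 1)
  C[2][0] = min over k of (A[2][0] + B[0][0] = -1 + 1 = 0, A[2][1] + B[1][0] = 6 + -4 = 2, A[2][2] + B[2][0] = 1 + -3 = -2) = -2 (attained at k = 2)
  C[2][1] = min over k of (A[2][0] + B[0][1] = -1 + 9 = 8, A[2][1] + B[1][1] = 6 + 7 = 13, A[2][2] + B[2][1] = 1 + -1 = 0) = 0 (attained at k = 2)
  C[2][2] = min over k of (A[2][0] + B[0][2] = -1 + 6 = 5, A[2][1] + B[1][2] = 6 + 4 = 10, A[2][2] + B[2][2] = 1 + 0 = 1) = 1 (attained at k = 2)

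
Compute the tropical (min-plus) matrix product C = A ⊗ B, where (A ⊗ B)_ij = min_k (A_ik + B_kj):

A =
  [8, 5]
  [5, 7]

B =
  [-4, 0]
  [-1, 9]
A ⊗ B =
  [4, 8]
  [1, 5]

Apply the min-plus product entry-by-entry:
  C[0][0] = min over k of (A[0][0] + B[0][0] = 8 + -4 = 4, A[0][1] + B[1][0] = 5 + -1 = 4) = 4 (attained at k = 0)
  C[0][1] = min over k of (A[0][0] + B[0][1] = 8 + 0 = 8, A[0][1] + B[1][1] = 5 + 9 = 14) = 8 (attained at k = 0)
  C[1][0] = min over k of (A[1][0] + B[0][0] = 5 + -4 = 1, A[1][1] + B[1][0] = 7 + -1 = 6) = 1 (attained at k = 0)
  C[1][1] = min over k of (A[1][0] + B[0][1] = 5 + 0 = 5, A[1][1] + B[1][1] = 7 + 9 = 16) = 5 (attained at k = 0)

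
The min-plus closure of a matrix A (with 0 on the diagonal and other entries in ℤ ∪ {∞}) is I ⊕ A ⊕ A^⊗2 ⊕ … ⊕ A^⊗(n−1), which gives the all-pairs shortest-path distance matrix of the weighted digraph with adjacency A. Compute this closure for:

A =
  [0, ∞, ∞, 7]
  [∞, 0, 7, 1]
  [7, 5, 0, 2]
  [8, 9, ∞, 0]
Closure =
  [0, 16, 23, 7]
  [9, 0, 7, 1]
  [7, 5, 0, 2]
  [8, 9, 16, 0]

This is the Floyd-Warshall all-pairs shortest-path computation. For each intermediate vertex k = 0, 1, …, 3, update dist[i][j] ← min(dist[i][j], dist[i][k] + dist[k][j]). The final matrix gives, for each (i, j), the minimum total weight of any directed path from i to j (possibly empty when i = j).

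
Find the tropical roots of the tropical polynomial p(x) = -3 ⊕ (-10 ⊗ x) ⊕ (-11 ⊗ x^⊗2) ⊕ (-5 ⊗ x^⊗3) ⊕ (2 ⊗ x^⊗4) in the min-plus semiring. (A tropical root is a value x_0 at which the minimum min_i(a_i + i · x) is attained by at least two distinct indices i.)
Roots: {-7, -6, 1, 7}

Each tropical root is a break point of the lower envelope of the lines y = a_i + i · x (there are 5 lines, with slopes 0, 1, ..., 4). Only the lines that attain the minimum somewhere contribute to roots; other lines are dominated. Here the surviving (envelope) indices are i = 4, i = 3, i = 2, i = 1, i = 0.
Intersections between consecutive envelope lines give the roots: for adjacent envelope indices i < j the intersection is x = (a_i − a_j) / (j − i). Reading off the sorted break points: {-7, -6, 1, 7}.
Verification: at each break x_0, at least two indices attain the minimum of min_i(a_i + i · x_0).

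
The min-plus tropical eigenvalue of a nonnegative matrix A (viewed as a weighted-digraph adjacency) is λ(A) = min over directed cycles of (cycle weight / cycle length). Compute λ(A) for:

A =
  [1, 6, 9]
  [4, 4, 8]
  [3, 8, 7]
λ(A) = 1

Enumerate directed cycles and compute their means (weight / length). Sample:
  cycle 0 → 0: weight = 1, length = 1, mean = 1/1 ≈ 1.000
  cycle 1 → 1: weight = 4, length = 1, mean = 4/1 ≈ 4.000
  cycle 2 → 2: weight = 7, length = 1, mean = 7/1 ≈ 7.000
  cycle 0 → 1 → 0: weight = 10, length = 2, mean = 10/2 ≈ 5.000
  cycle 0 → 2 → 0: weight = 12, length = 2, mean = 12/2 ≈ 6.000
  cycle 1 → 0 → 1: weight = 10, length = 2, mean = 10/2 ≈ 5.000
Minimum mean = 1.000, attained e.g. along the cycle 0 → 0 with weight 1 and length 1. So λ(A) = 1/1 = 1.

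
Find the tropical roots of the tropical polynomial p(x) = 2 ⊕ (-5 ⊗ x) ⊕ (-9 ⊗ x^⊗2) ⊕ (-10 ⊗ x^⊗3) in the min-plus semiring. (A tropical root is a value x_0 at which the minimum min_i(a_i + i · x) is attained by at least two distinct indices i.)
Roots: {1, 4, 7}

Each tropical root is a break point of the lower envelope of the lines y = a_i + i · x (there are 4 lines, with slopes 0, 1, ..., 3). Only the lines that attain the minimum somewhere contribute to roots; other lines are dominated. Here the surviving (envelope) indices are i = 3, i = 2, i = 1, i = 0.
Intersections between consecutive envelope lines give the roots: for adjacent envelope indices i < j the intersection is x = (a_i − a_j) / (j − i). Reading off the sorted break points: {1, 4, 7}.
Verification: at each break x_0, at least two indices attain the minimum of min_i(a_i + i · x_0).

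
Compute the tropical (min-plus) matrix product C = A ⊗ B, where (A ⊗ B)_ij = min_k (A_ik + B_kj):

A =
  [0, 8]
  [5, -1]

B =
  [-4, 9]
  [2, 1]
A ⊗ B =
  [-4, 9]
  [1, 0]

Apply the min-plus product entry-by-entry:
  C[0][0] = min over k of (A[0][0] + B[0][0] = 0 + -4 = -4, A[0][1] + B[1][0] = 8 + 2 = 10) = -4 (attained at k = 0)
  C[0][1] = min over k of (A[0][0] + B[0][1] = 0 + 9 = 9, A[0][1] + B[1][1] = 8 + 1 = 9) = 9 (attained at k = 0)
  C[1][0] = min over k of (A[1][0] + B[0][0] = 5 + -4 = 1, A[1][1] + B[1][0] = -1 + 2 = 1) = 1 (attained at k = 0)
  C[1][1] = min over k of (A[1][0] + B[0][1] = 5 + 9 = 14, A[1][1] + B[1][1] = -1 + 1 = 0) = 0 (attained at k = 1)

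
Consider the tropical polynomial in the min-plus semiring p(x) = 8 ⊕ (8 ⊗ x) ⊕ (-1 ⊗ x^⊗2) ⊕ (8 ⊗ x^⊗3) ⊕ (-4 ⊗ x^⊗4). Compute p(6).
p(6) = 8

A tropical monomial a ⊗ x^⊗i evaluates to a + i · x. Evaluating each term at x = 6:
  Term 0 contributes 8 + 0 · 6 = 8
  Term 1 contributes 8 + 1 · 6 = 14
  Term 2 contributes -1 + 2 · 6 = 11
  Term 3 contributes 8 + 3 · 6 = 26
  Term 4 contributes -4 + 4 · 6 = 20
p(6) = ⊕ of these = min[8, 14, 11, 26, 20] = 8.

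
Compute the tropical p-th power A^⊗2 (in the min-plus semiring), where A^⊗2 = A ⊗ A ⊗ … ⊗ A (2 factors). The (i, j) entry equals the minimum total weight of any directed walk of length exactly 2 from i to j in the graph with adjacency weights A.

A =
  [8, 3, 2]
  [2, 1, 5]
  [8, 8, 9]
A^⊗2 =
  [5, 4, 8]
  [3, 2, 4]
  [10, 9, 10]

Each entry (A^⊗2)_ij equals the minimum over all length-2 walks i = v_0 → v_1 → … → v_2 = j of Σ_t A[v_t][v_{t+1}]. For example, for (i, j) = (0, 2) we minimise over 3 possible intermediate vertex sequences; the minimum is 8, attained along the walk 0 → 1 → 2.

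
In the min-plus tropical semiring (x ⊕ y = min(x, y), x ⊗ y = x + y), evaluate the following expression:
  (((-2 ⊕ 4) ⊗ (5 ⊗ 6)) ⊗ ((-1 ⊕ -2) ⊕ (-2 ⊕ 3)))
(((-2 ⊕ 4) ⊗ (5 ⊗ 6)) ⊗ ((-1 ⊕ -2) ⊕ (-2 ⊕ 3))) = 7

Expand innermost to outermost. Recall ⊕ takes the minimum of its arguments and ⊗ takes their sum. Working out the expression (((-2 ⊕ 4) ⊗ (5 ⊗ 6)) ⊗ ((-1 ⊕ -2) ⊕ (-2 ⊕ 3))) gives 7.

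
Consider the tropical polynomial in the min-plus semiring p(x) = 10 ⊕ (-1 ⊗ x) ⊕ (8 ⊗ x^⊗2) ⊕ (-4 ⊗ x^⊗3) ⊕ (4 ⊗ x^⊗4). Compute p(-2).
p(-2) = -10

A tropical monomial a ⊗ x^⊗i evaluates to a + i · x. Evaluating each term at x = -2:
  Term 0 contributes 10 + 0 · -2 = 10
  Term 1 contributes -1 + 1 · -2 = -3
  Term 2 contributes 8 + 2 · -2 = 4
  Term 3 contributes -4 + 3 · -2 = -10
  Term 4 contributes 4 + 4 · -2 = -4
p(-2) = ⊕ of these = min[10, -3, 4, -10, -4] = -10.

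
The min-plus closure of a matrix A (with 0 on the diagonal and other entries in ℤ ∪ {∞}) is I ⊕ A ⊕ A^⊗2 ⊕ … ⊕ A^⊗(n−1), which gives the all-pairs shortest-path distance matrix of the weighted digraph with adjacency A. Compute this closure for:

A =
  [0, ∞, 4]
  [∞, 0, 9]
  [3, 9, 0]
Closure =
  [0, 13, 4]
  [12, 0, 9]
  [3, 9, 0]

This is the Floyd-Warshall all-pairs shortest-path computation. For each intermediate vertex k = 0, 1, …, 2, update dist[i][j] ← min(dist[i][j], dist[i][k] + dist[k][j]). The final matrix gives, for each (i, j), the minimum total weight of any directed path from i to j (possibly empty when i = j).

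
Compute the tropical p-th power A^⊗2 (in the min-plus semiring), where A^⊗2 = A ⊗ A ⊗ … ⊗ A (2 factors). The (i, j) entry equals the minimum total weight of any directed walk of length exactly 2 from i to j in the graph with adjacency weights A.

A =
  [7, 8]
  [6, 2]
A^⊗2 =
  [14, 10]
  [8, 4]

Each entry (A^⊗2)_ij equals the minimum over all length-2 walks i = v_0 → v_1 → … → v_2 = j of Σ_t A[v_t][v_{t+1}]. For example, for (i, j) = (0, 1) we minimise over 2 possible intermediate vertex sequences; the minimum is 10, attained along the walk 0 → 1 → 1.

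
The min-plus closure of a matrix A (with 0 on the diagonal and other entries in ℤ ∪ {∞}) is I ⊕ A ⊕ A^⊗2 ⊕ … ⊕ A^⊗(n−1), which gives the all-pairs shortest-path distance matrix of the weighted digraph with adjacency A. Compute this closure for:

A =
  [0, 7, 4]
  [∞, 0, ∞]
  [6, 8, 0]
Closure =
  [0, 7, 4]
  [∞, 0, ∞]
  [6, 8, 0]

This is the Floyd-Warshall all-pairs shortest-path computation. For each intermediate vertex k = 0, 1, …, 2, update dist[i][j] ← min(dist[i][j], dist[i][k] + dist[k][j]). The final matrix gives, for each (i, j), the minimum total weight of any directed path from i to j (possibly empty when i = j).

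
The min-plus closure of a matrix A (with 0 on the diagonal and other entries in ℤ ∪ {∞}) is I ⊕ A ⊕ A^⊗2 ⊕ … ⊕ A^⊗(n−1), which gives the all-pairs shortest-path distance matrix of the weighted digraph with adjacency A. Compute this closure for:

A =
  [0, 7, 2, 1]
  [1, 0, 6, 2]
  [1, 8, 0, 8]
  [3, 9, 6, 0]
Closure =
  [0, 7, 2, 1]
  [1, 0, 3, 2]
  [1, 8, 0, 2]
  [3, 9, 5, 0]

This is the Floyd-Warshall all-pairs shortest-path computation. For each intermediate vertex k = 0, 1, …, 3, update dist[i][j] ← min(dist[i][j], dist[i][k] + dist[k][j]). The final matrix gives, for each (i, j), the minimum total weight of any directed path from i to j (possibly empty when i = j).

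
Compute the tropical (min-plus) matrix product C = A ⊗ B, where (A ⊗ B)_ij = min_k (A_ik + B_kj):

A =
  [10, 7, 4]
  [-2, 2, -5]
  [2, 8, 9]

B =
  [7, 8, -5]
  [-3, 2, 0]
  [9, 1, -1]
A ⊗ B =
  [4, 5, 3]
  [-1, -4, -7]
  [5, 10, -3]

Apply the min-plus product entry-by-entry:
  C[0][0] = min over k of (A[0][0] + B[0][0] = 10 + 7 = 17, A[0][1] + B[1][0] = 7 + -3 = 4, A[0][2] + B[2][0] = 4 + 9 = 13) = 4 (attained at k = 1)
  C[0][1] = min over k of (A[0][0] + B[0][1] = 10 + 8 = 18, A[0][1] + B[1][1] = 7 + 2 = 9, A[0][2] + B[2][1] = 4 + 1 = 5) = 5 (attained at k = 2)
  C[0][2] = min over k of (A[0][0] + B[0][2] = 10 + -5 = 5, A[0][1] + B[1][2] = 7 + 0 = 7, A[0][2] + B[2][2] = 4 + -1 = 3) = 3 (attained at k = 2)
  C[1][0] = min over k of (A[1][0] + B[0][0] = -2 + 7 = 5, A[1][1] + B[1][0] = 2 + -3 = -1, A[1][2] + B[2][0] = -5 + 9 = 4) = -1 (attained at k = 1)
  C[1][1] = min over k of (A[1][0] + B[0][1] = -2 + 8 = 6, A[1][1] + B[1][1] = 2 + 2 = 4, A[1][2] + B[2][1] = -5 + 1 = -4) = -4 (attained at k = 2)
  C[1][2] = min over k of (A[1][0] + B[0][2] = -2 + -5 = -7, A[1][1] + B[1][2] = 2 + 0 = 2, A[1][2] + B[2][2] = -5 + -1 = -6) = -7 (attained at k = 0)
  C[2][0] = min over k of (A[2][0] + B[0][0] = 2 + 7 = 9, A[2][1] + B[1][0] = 8 + -3 = 5, A[2][2] + B[2][0] = 9 + 9 = 18) = 5 (attained at k = 1)
  C[2][1] = min over k of (A[2][0] + B[0][1] = 2 + 8 = 10, A[2][1] + B[1][1] = 8 + 2 = 10, A[2][2] + B[2][1] = 9 + 1 = 10) = 10 (attained at k = 0)
  C[2][2] = min over k of (A[2][0] + B[0][2] = 2 + -5 = -3, A[2][1] + B[1][2] = 8 + 0 = 8, A[2][2] + B[2][2] = 9 + -1 = 8) = -3 (attained at k = 0)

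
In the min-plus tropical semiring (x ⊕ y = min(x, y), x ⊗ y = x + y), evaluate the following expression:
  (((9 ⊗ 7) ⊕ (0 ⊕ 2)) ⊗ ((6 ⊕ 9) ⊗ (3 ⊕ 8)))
(((9 ⊗ 7) ⊕ (0 ⊕ 2)) ⊗ ((6 ⊕ 9) ⊗ (3 ⊕ 8))) = 9

Expand innermost to outermost. Recall ⊕ takes the minimum of its arguments and ⊗ takes their sum. Working out the expression (((9 ⊗ 7) ⊕ (0 ⊕ 2)) ⊗ ((6 ⊕ 9) ⊗ (3 ⊕ 8))) gives 9.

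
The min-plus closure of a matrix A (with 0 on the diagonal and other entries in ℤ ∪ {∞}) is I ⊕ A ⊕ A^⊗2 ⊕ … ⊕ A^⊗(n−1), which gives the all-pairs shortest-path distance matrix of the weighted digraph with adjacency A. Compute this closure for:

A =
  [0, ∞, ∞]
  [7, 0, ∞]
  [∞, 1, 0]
Closure =
  [0, ∞, ∞]
  [7, 0, ∞]
  [8, 1, 0]

This is the Floyd-Warshall all-pairs shortest-path computation. For each intermediate vertex k = 0, 1, …, 2, update dist[i][j] ← min(dist[i][j], dist[i][k] + dist[k][j]). The final matrix gives, for each (i, j), the minimum total weight of any directed path from i to j (possibly empty when i = j).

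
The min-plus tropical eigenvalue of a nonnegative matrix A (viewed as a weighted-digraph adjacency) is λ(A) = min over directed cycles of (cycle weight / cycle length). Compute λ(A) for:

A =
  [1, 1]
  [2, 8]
λ(A) = 1

Enumerate directed cycles and compute their means (weight / length). Sample:
  cycle 0 → 0: weight = 1, length = 1, mean = 1/1 ≈ 1.000
  cycle 1 → 1: weight = 8, length = 1, mean = 8/1 ≈ 8.000
  cycle 0 → 1 → 0: weight = 3, length = 2, mean = 3/2 ≈ 1.500
  cycle 1 → 0 → 1: weight = 3, length = 2, mean = 3/2 ≈ 1.500
Minimum mean = 1.000, attained e.g. along the cycle 0 → 0 with weight 1 and length 1. So λ(A) = 1/1 = 1.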